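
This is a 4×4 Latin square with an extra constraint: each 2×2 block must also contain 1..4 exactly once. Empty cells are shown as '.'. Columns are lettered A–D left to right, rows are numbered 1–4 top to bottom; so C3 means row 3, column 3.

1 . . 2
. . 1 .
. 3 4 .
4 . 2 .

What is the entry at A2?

B1 = 4 (sole candidate).
C1 = 3 (sole candidate).
B2 = 2 (sole candidate).
D2 = 4 (sole candidate).
A3 = 2 (sole candidate).
D3 = 1 (sole candidate).
B4 = 1 (sole candidate).
D4 = 3 (sole candidate).
A2 = 3: row 2 has {1,2,4}; col 1 has {1,2,4}; box has {1,2,4} → only 3 remains.

3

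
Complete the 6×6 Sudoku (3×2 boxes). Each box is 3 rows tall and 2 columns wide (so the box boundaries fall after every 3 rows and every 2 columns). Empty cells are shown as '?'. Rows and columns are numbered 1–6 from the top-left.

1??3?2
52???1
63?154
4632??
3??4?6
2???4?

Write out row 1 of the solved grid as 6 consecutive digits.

r1c2 = 4: row 1 has {1,2,3}; col 2 has {2,3,6}; box has {1,2,3,5,6} → only 4 remains.
r1c5 = 6: row 1 has {1,2,3,4}; col 5 has {4,5}; box has {1,2,4,5} → only 6 remains.
r2c4 = 6: row 2 has {1,2,5}; col 4 has {1,2,3,4}; box has {1,3} → only 6 remains.
r2c5 = 3: row 2 has {1,2,5,6}; col 5 has {4,5,6}; box has {1,2,4,5,6} → only 3 remains.
r3c3 = 2: row 3 has {1,3,4,5,6}; col 3 has {3}; box has {1,3,6} → only 2 remains.
r4c5 = 1: row 4 has {2,3,4,6}; col 5 has {3,4,5,6}; box has {4,6} → only 1 remains.
r4c6 = 5: row 4 has {1,2,3,4,6}; col 6 has {1,2,4,6}; box has {1,4,6} → only 5 remains.
r5c5 = 2: row 5 has {3,4,6}; col 5 has {1,3,4,5,6}; box has {1,4,5,6} → only 2 remains.
r6c4 = 5: row 6 has {2,4}; col 4 has {1,2,3,4,6}; box has {2,3,4} → only 5 remains.
r6c6 = 3: row 6 has {2,4,5}; col 6 has {1,2,4,5,6}; box has {1,2,4,5,6} → only 3 remains.
r1c3 = 5: row 1 has {1,2,3,4,6}; col 3 has {2,3}; box has {1,2,3,6} → only 5 remains.

145362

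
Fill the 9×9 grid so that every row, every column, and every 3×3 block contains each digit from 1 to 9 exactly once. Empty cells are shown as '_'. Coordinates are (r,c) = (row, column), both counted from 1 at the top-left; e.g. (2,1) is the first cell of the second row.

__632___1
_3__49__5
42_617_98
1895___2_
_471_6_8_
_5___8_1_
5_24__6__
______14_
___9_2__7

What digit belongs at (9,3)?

(1,6) = 5: row 1 has {1,2,3,6}; col 6 has {2,6,7,8,9}; box has {1,2,3,4,6,7,9} → only 5 remains.
(1,8) = 7: row 1 has {1,2,3,5,6}; col 8 has {1,2,4,8,9}; box has {1,5,8,9} → only 7 remains.
(2,4) = 8: row 2 has {3,4,5,9}; col 4 has {1,3,4,5,6,9}; box has {1,2,3,4,5,6,7,9} → only 8 remains.
(2,7) = 2: row 2 has {3,4,5,8,9}; col 7 has {1,6}; box has {1,5,7,8,9} → only 2 remains.
(2,8) = 6: row 2 has {2,3,4,5,8,9}; col 8 has {1,2,4,7,8,9}; box has {1,2,5,7,8,9} → only 6 remains.
(3,3) = 5: row 3 has {1,2,4,6,7,8,9}; col 3 has {2,6,7,9}; box has {2,3,4,6} → only 5 remains.
(3,7) = 3: row 3 has {1,2,4,5,6,7,8,9}; col 7 has {1,2,6}; box has {1,2,5,6,7,8,9} → only 3 remains.
(6,3) = 3: row 6 has {1,5,8}; col 3 has {2,5,6,7,9}; box has {1,4,5,7,8,9} → only 3 remains.
(7,8) = 3: row 7 has {2,4,5,6}; col 8 has {1,2,4,6,7,8,9}; box has {1,4,6,7} → only 3 remains.
(7,9) = 9: row 7 has {2,3,4,5,6}; col 9 has {1,5,7,8}; box has {1,3,4,6,7} → only 9 remains.
(8,3) = 8: row 8 has {1,4}; col 3 has {2,3,5,6,7,9}; box has {2,5} → only 8 remains.
(8,4) = 7: row 8 has {1,4,8}; col 4 has {1,3,4,5,6,8,9}; box has {2,4,9} → only 7 remains.
(8,6) = 3: row 8 has {1,4,7,8}; col 6 has {2,5,6,7,8,9}; box has {2,4,7,9} → only 3 remains.
(8,9) = 2: row 8 has {1,3,4,7,8}; col 9 has {1,5,7,8,9}; box has {1,3,4,6,7,9} → only 2 remains.
(9,8) = 5: row 9 has {2,7,9}; col 8 has {1,2,3,4,6,7,8,9}; box has {1,2,3,4,6,7,9} → only 5 remains.
(1,2) = 9: row 1 has {1,2,3,5,6,7}; col 2 has {2,3,4,5,8}; box has {2,3,4,5,6} → only 9 remains.
(1,7) = 4: row 1 has {1,2,3,5,6,7,9}; col 7 has {1,2,3,6}; box has {1,2,3,5,6,7,8,9} → only 4 remains.
(2,1) = 7: row 2 has {2,3,4,5,6,8,9}; col 1 has {1,4,5}; box has {2,3,4,5,6,9} → only 7 remains.
(2,3) = 1: row 2 has {2,3,4,5,6,7,8,9}; col 3 has {2,3,5,6,7,8,9}; box has {2,3,4,5,6,7,9} → only 1 remains.
(4,6) = 4: row 4 has {1,2,5,8,9}; col 6 has {2,3,5,6,7,8,9}; box has {1,5,6,8} → only 4 remains.
(4,7) = 7: row 4 has {1,2,4,5,8,9}; col 7 has {1,2,3,4,6}; box has {1,2,8} → only 7 remains.
(5,1) = 2: row 5 has {1,4,6,7,8}; col 1 has {1,4,5,7}; box has {1,3,4,5,7,8,9} → only 2 remains.
(5,9) = 3: row 5 has {1,2,4,6,7,8}; col 9 has {1,2,5,7,8,9}; box has {1,2,7,8} → only 3 remains.
(6,1) = 6: row 6 has {1,3,5,8}; col 1 has {1,2,4,5,7}; box has {1,2,3,4,5,7,8,9} → only 6 remains.
(6,4) = 2: row 6 has {1,3,5,6,8}; col 4 has {1,3,4,5,6,7,8,9}; box has {1,4,5,6,8} → only 2 remains.
(6,7) = 9: row 6 has {1,2,3,5,6,8}; col 7 has {1,2,3,4,6,7}; box has {1,2,3,7,8} → only 9 remains.
(6,9) = 4: row 6 has {1,2,3,5,6,8,9}; col 9 has {1,2,3,5,7,8,9}; box has {1,2,3,7,8,9} → only 4 remains.
(7,5) = 8: row 7 has {2,3,4,5,6,9}; col 5 has {1,2,4}; box has {2,3,4,7,9} → only 8 remains.
(7,6) = 1: row 7 has {2,3,4,5,6,8,9}; col 6 has {2,3,4,5,6,7,8,9}; box has {2,3,4,7,8,9} → only 1 remains.
(8,1) = 9: row 8 has {1,2,3,4,7,8}; col 1 has {1,2,4,5,6,7}; box has {2,5,8} → only 9 remains.
(8,2) = 6: row 8 has {1,2,3,4,7,8,9}; col 2 has {2,3,4,5,8,9}; box has {2,5,8,9} → only 6 remains.
(8,5) = 5: row 8 has {1,2,3,4,6,7,8,9}; col 5 has {1,2,4,8}; box has {1,2,3,4,7,8,9} → only 5 remains.
(9,1) = 3: row 9 has {2,5,7,9}; col 1 has {1,2,4,5,6,7,9}; box has {2,5,6,8,9} → only 3 remains.
(9,2) = 1: row 9 has {2,3,5,7,9}; col 2 has {2,3,4,5,6,8,9}; box has {2,3,5,6,8,9} → only 1 remains.
(9,3) = 4: row 9 has {1,2,3,5,7,9}; col 3 has {1,2,3,5,6,7,8,9}; box has {1,2,3,5,6,8,9} → only 4 remains.

4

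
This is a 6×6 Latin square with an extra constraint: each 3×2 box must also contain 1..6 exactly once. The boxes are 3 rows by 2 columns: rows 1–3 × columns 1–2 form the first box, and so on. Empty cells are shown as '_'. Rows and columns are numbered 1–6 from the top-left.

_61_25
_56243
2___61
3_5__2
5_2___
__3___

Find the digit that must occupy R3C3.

4

R1C1 = 4 (sole candidate).
R1C4 = 3 (sole candidate).
R2C1 = 1 (sole candidate).
R3C2 = 3 (sole candidate).
R3C3 = 4: row 3 has {1,2,3,6}; col 3 has {1,2,3,5,6}; box has {1,2,3,6} → only 4 remains.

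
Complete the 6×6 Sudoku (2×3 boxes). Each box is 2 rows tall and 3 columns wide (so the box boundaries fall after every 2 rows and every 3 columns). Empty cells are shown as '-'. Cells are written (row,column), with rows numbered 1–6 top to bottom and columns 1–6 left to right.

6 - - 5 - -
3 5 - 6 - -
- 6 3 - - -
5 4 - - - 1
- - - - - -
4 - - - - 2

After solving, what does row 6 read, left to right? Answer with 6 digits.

(2,6) = 4: row 2 has {3,5,6}; col 6 has {1,2}; box has {5,6} → only 4 remains.
(3,6) = 5: row 3 has {3,6}; col 6 has {1,2,4}; box has {1} → only 5 remains.
(4,3) = 2: row 4 has {1,4,5}; col 3 has {3}; box has {3,4,5,6} → only 2 remains.
(4,4) = 3: row 4 has {1,2,4,5}; col 4 has {5,6}; box has {1,5} → only 3 remains.
(4,5) = 6: row 4 has {1,2,3,4,5}; col 5 has {}; box has {1,3,5} → only 6 remains.
(6,4) = 1: row 6 has {2,4}; col 4 has {3,5,6}; box has {2} → only 1 remains.
(1,6) = 3: row 1 has {5,6}; col 6 has {1,2,4,5}; box has {4,5,6} → only 3 remains.
(2,3) = 1: row 2 has {3,4,5,6}; col 3 has {2,3}; box has {3,5,6} → only 1 remains.
(2,5) = 2: row 2 has {1,3,4,5,6}; col 5 has {6}; box has {3,4,5,6} → only 2 remains.
(3,1) = 1: row 3 has {3,5,6}; col 1 has {3,4,5,6}; box has {2,3,4,5,6} → only 1 remains.
(3,5) = 4: row 3 has {1,3,5,6}; col 5 has {2,6}; box has {1,3,5,6} → only 4 remains.
(5,1) = 2: row 5 has {}; col 1 has {1,3,4,5,6}; box has {4} → only 2 remains.
(5,4) = 4: row 5 has {2}; col 4 has {1,3,5,6}; box has {1,2} → only 4 remains.
(5,6) = 6: row 5 has {2,4}; col 6 has {1,2,3,4,5}; box has {1,2,4} → only 6 remains.
(6,2) = 3: row 6 has {1,2,4}; col 2 has {4,5,6}; box has {2,4} → only 3 remains.
(6,5) = 5: row 6 has {1,2,3,4}; col 5 has {2,4,6}; box has {1,2,4,6} → only 5 remains.
(1,2) = 2: row 1 has {3,5,6}; col 2 has {3,4,5,6}; box has {1,3,5,6} → only 2 remains.
(1,3) = 4: row 1 has {2,3,5,6}; col 3 has {1,2,3}; box has {1,2,3,5,6} → only 4 remains.
(1,5) = 1: row 1 has {2,3,4,5,6}; col 5 has {2,4,5,6}; box has {2,3,4,5,6} → only 1 remains.
(3,4) = 2: row 3 has {1,3,4,5,6}; col 4 has {1,3,4,5,6}; box has {1,3,4,5,6} → only 2 remains.
(5,2) = 1: row 5 has {2,4,6}; col 2 has {2,3,4,5,6}; box has {2,3,4} → only 1 remains.
(5,3) = 5: row 5 has {1,2,4,6}; col 3 has {1,2,3,4}; box has {1,2,3,4} → only 5 remains.
(5,5) = 3: row 5 has {1,2,4,5,6}; col 5 has {1,2,4,5,6}; box has {1,2,4,5,6} → only 3 remains.
(6,3) = 6: row 6 has {1,2,3,4,5}; col 3 has {1,2,3,4,5}; box has {1,2,3,4,5} → only 6 remains.

436152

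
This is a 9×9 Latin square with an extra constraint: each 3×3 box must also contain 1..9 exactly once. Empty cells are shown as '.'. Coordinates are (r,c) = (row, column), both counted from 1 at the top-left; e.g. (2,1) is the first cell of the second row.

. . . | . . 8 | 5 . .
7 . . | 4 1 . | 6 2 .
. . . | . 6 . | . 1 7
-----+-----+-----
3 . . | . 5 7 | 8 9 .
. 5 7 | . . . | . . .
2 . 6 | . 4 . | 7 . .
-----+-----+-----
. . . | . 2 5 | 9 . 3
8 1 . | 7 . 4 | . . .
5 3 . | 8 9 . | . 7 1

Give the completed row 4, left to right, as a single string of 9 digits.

341657892

(4,2) = 4: row 4 has {3,5,7,8,9}; col 2 has {1,3,5}; box has {2,3,5,6,7} → only 4 remains.
(4,3) = 1: row 4 has {3,4,5,7,8,9}; col 3 has {6,7}; box has {2,3,4,5,6,7} → only 1 remains.
(5,1) = 9: row 5 has {5,7}; col 1 has {2,3,5,7,8}; box has {1,2,3,4,5,6,7} → only 9 remains.
(6,2) = 8: row 6 has {2,4,6,7}; col 2 has {1,3,4,5}; box has {1,2,3,4,5,6,7,9} → only 8 remains.
(6,9) = 5: row 6 has {2,4,6,7,8}; col 9 has {1,3,7}; box has {7,8,9} → only 5 remains.
(7,3) = 4: row 7 has {2,3,5,9}; col 3 has {1,6,7}; box has {1,3,5,8} → only 4 remains.
(8,5) = 3: row 8 has {1,4,7,8}; col 5 has {1,2,4,5,6,9}; box has {2,4,5,7,8,9} → only 3 remains.
(8,7) = 2: row 8 has {1,3,4,7,8}; col 7 has {5,6,7,8,9}; box has {1,3,7,9} → only 2 remains.
(8,9) = 6: row 8 has {1,2,3,4,7,8}; col 9 has {1,3,5,7}; box has {1,2,3,7,9} → only 6 remains.
(9,3) = 2: row 9 has {1,3,5,7,8,9}; col 3 has {1,4,6,7}; box has {1,3,4,5,8} → only 2 remains.
(9,6) = 6: row 9 has {1,2,3,5,7,8,9}; col 6 has {4,5,7,8}; box has {2,3,4,5,7,8,9} → only 6 remains.
(9,7) = 4: row 9 has {1,2,3,5,6,7,8,9}; col 7 has {2,5,6,7,8,9}; box has {1,2,3,6,7,9} → only 4 remains.
(1,5) = 7: row 1 has {5,8}; col 5 has {1,2,3,4,5,6,9}; box has {1,4,6,8} → only 7 remains.
(2,2) = 9: row 2 has {1,2,4,6,7}; col 2 has {1,3,4,5,8}; box has {7} → only 9 remains.
(2,6) = 3: row 2 has {1,2,4,6,7,9}; col 6 has {4,5,6,7,8}; box has {1,4,6,7,8} → only 3 remains.
(2,9) = 8: row 2 has {1,2,3,4,6,7,9}; col 9 has {1,3,5,6,7}; box has {1,2,5,6,7} → only 8 remains.
(3,1) = 4: row 3 has {1,6,7}; col 1 has {2,3,5,7,8,9}; box has {7,9} → only 4 remains.
(3,2) = 2: row 3 has {1,4,6,7}; col 2 has {1,3,4,5,8,9}; box has {4,7,9} → only 2 remains.
(3,6) = 9: row 3 has {1,2,4,6,7}; col 6 has {3,4,5,6,7,8}; box has {1,3,4,6,7,8} → only 9 remains.
(3,7) = 3: row 3 has {1,2,4,6,7,9}; col 7 has {2,4,5,6,7,8,9}; box has {1,2,5,6,7,8} → only 3 remains.
(4,9) = 2: row 4 has {1,3,4,5,7,8,9}; col 9 has {1,3,5,6,7,8}; box has {5,7,8,9} → only 2 remains.
(5,5) = 8: row 5 has {5,7,9}; col 5 has {1,2,3,4,5,6,7,9}; box has {4,5,7} → only 8 remains.
(5,7) = 1: row 5 has {5,7,8,9}; col 7 has {2,3,4,5,6,7,8,9}; box has {2,5,7,8,9} → only 1 remains.
(5,9) = 4: row 5 has {1,5,7,8,9}; col 9 has {1,2,3,5,6,7,8}; box has {1,2,5,7,8,9} → only 4 remains.
(6,6) = 1: row 6 has {2,4,5,6,7,8}; col 6 has {3,4,5,6,7,8,9}; box has {4,5,7,8} → only 1 remains.
(6,8) = 3: row 6 has {1,2,4,5,6,7,8}; col 8 has {1,2,7,9}; box has {1,2,4,5,7,8,9} → only 3 remains.
(7,1) = 6: row 7 has {2,3,4,5,9}; col 1 has {2,3,4,5,7,8,9}; box has {1,2,3,4,5,8} → only 6 remains.
(7,2) = 7: row 7 has {2,3,4,5,6,9}; col 2 has {1,2,3,4,5,8,9}; box has {1,2,3,4,5,6,8} → only 7 remains.
(7,4) = 1: row 7 has {2,3,4,5,6,7,9}; col 4 has {4,7,8}; box has {2,3,4,5,6,7,8,9} → only 1 remains.
(7,8) = 8: row 7 has {1,2,3,4,5,6,7,9}; col 8 has {1,2,3,7,9}; box has {1,2,3,4,6,7,9} → only 8 remains.
(8,3) = 9: row 8 has {1,2,3,4,6,7,8}; col 3 has {1,2,4,6,7}; box has {1,2,3,4,5,6,7,8} → only 9 remains.
(8,8) = 5: row 8 has {1,2,3,4,6,7,8,9}; col 8 has {1,2,3,7,8,9}; box has {1,2,3,4,6,7,8,9} → only 5 remains.
(1,1) = 1: row 1 has {5,7,8}; col 1 has {2,3,4,5,6,7,8,9}; box has {2,4,7,9} → only 1 remains.
(1,2) = 6: row 1 has {1,5,7,8}; col 2 has {1,2,3,4,5,7,8,9}; box has {1,2,4,7,9} → only 6 remains.
(1,3) = 3: row 1 has {1,5,6,7,8}; col 3 has {1,2,4,6,7,9}; box has {1,2,4,6,7,9} → only 3 remains.
(1,4) = 2: row 1 has {1,3,5,6,7,8}; col 4 has {1,4,7,8}; box has {1,3,4,6,7,8,9} → only 2 remains.
(1,8) = 4: row 1 has {1,2,3,5,6,7,8}; col 8 has {1,2,3,5,7,8,9}; box has {1,2,3,5,6,7,8} → only 4 remains.
(1,9) = 9: row 1 has {1,2,3,4,5,6,7,8}; col 9 has {1,2,3,4,5,6,7,8}; box has {1,2,3,4,5,6,7,8} → only 9 remains.
(2,3) = 5: row 2 has {1,2,3,4,6,7,8,9}; col 3 has {1,2,3,4,6,7,9}; box has {1,2,3,4,6,7,9} → only 5 remains.
(3,3) = 8: row 3 has {1,2,3,4,6,7,9}; col 3 has {1,2,3,4,5,6,7,9}; box has {1,2,3,4,5,6,7,9} → only 8 remains.
(3,4) = 5: row 3 has {1,2,3,4,6,7,8,9}; col 4 has {1,2,4,7,8}; box has {1,2,3,4,6,7,8,9} → only 5 remains.
(4,4) = 6: row 4 has {1,2,3,4,5,7,8,9}; col 4 has {1,2,4,5,7,8}; box has {1,4,5,7,8} → only 6 remains.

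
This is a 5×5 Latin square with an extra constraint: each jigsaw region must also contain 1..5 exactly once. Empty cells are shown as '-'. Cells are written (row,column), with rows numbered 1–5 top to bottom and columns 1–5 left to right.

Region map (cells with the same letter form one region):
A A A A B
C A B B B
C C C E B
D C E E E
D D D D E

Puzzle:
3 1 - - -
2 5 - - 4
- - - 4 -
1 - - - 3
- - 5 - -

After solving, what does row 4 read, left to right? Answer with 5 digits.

14253

(1,4) = 2: row 1 has {1,3}; col 4 has {4}; region has {1,3,5} → only 2 remains.
(1,5) = 5: row 1 has {1,2,3}; col 5 has {3,4}; region has {4} → only 5 remains.
(3,1) = 5: row 3 has {4}; col 1 has {1,2,3}; region has {2} → only 5 remains.
(3,2) = 3: row 3 has {4,5}; col 2 has {1,5}; region has {2,5} → only 3 remains.
(3,3) = 1: row 3 has {3,4,5}; col 3 has {5}; region has {2,3,5} → only 1 remains.
(3,5) = 2: row 3 has {1,3,4,5}; col 5 has {3,4,5}; region has {4,5} → only 2 remains.
(4,2) = 4: row 4 has {1,3}; col 2 has {1,3,5}; region has {1,2,3,5} → only 4 remains.
(4,3) = 2: row 4 has {1,3,4}; col 3 has {1,5}; region has {3,4} → only 2 remains.
(4,4) = 5: row 4 has {1,2,3,4}; col 4 has {2,4}; region has {2,3,4} → only 5 remains.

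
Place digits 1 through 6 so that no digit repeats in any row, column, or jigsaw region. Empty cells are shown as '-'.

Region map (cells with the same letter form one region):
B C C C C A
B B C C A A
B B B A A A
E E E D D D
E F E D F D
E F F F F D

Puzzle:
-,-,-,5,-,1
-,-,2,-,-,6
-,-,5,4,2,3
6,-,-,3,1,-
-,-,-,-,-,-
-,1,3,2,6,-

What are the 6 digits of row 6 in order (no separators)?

513264

row 2, column 4 = 1: row 2 has {2,6}; col 4 has {2,3,4,5}; region has {2,5} → only 1 remains.
row 2, column 5 = 5: row 2 has {1,2,6}; col 5 has {1,2,6}; region has {1,2,3,4,6} → only 5 remains.
row 3, column 1 = 1: row 3 has {2,3,4,5}; col 1 has {6}; region has {5} → only 1 remains.
row 3, column 2 = 6: row 3 has {1,2,3,4,5}; col 2 has {1}; region has {1,5} → only 6 remains.
row 4, column 3 = 4: row 4 has {1,3,6}; col 3 has {2,3,5}; region has {6} → only 4 remains.
row 5, column 3 = 1: row 5 has {}; col 3 has {2,3,4,5}; region has {4,6} → only 1 remains.
row 5, column 4 = 6: row 5 has {1}; col 4 has {1,2,3,4,5}; region has {1,3} → only 6 remains.
row 5, column 5 = 4: row 5 has {1,6}; col 5 has {1,2,5,6}; region has {1,2,3,6} → only 4 remains.
row 6, column 1 = 5: row 6 has {1,2,3,6}; col 1 has {1,6}; region has {1,4,6} → only 5 remains.
row 6, column 6 = 4: row 6 has {1,2,3,5,6}; col 6 has {1,3,6}; region has {1,3,6} → only 4 remains.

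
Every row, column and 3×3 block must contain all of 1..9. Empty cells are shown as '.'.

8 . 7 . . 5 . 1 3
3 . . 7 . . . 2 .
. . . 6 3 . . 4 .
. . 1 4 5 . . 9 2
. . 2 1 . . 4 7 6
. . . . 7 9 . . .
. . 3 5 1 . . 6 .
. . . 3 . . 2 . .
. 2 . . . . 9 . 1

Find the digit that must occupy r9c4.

8

r1c7 = 6 (sole candidate).
r5c5 = 8 (sole candidate).
r5c6 = 3 (sole candidate).
r6c4 = 2 (sole candidate).
r9c4 = 8: row 9 has {1,2,9}; col 4 has {1,2,3,4,5,6,7}; box has {1,3,5} → only 8 remains.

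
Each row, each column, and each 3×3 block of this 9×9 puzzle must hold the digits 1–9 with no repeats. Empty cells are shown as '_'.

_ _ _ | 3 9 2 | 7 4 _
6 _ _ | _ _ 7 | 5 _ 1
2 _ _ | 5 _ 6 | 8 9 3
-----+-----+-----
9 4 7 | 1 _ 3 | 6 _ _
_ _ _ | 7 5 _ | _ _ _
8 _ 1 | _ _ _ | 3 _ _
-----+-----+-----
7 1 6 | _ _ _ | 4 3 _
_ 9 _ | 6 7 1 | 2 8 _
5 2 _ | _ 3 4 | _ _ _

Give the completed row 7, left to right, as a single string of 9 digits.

716285439

row 1, column 1 = 1 (sole candidate).
row 1, column 9 = 6 (sole candidate).
row 2, column 8 = 2 (sole candidate).
row 3, column 2 = 7 (sole candidate).
row 3, column 3 = 4 (sole candidate).
row 3, column 5 = 1 (sole candidate).
row 4, column 8 = 5 (sole candidate).
row 5, column 1 = 3 (sole candidate).
row 5, column 2 = 6 (sole candidate).
row 5, column 3 = 2 (sole candidate).
row 5, column 8 = 1 (sole candidate).
row 6, column 2 = 5 (sole candidate).
row 6, column 6 = 9 (sole candidate).
row 6, column 8 = 7 (sole candidate).
row 8, column 1 = 4 (sole candidate).
row 8, column 3 = 3 (sole candidate).
row 8, column 9 = 5 (sole candidate).
row 9, column 3 = 8 (sole candidate).
row 9, column 4 = 9 (sole candidate).
row 9, column 7 = 1 (sole candidate).
row 9, column 8 = 6 (sole candidate).
row 9, column 9 = 7 (sole candidate).
row 1, column 2 = 8 (sole candidate).
row 1, column 3 = 5 (sole candidate).
row 2, column 2 = 3 (sole candidate).
row 2, column 3 = 9 (sole candidate).
row 5, column 6 = 8 (sole candidate).
row 5, column 7 = 9 (sole candidate).
row 5, column 9 = 4 (sole candidate).
row 6, column 9 = 2 (sole candidate).
row 7, column 6 = 5: row 7 has {1,3,4,6,7}; col 6 has {1,2,3,4,6,7,8,9}; box has {1,3,4,6,7,9} → only 5 remains.
row 7, column 9 = 9: row 7 has {1,3,4,5,6,7}; col 9 has {1,2,3,4,5,6,7}; box has {1,2,3,4,5,6,7,8} → only 9 remains.
row 4, column 5 = 2 (sole candidate).
row 4, column 9 = 8 (sole candidate).
row 6, column 4 = 4 (sole candidate).
row 6, column 5 = 6 (sole candidate).
row 7, column 5 = 8: row 7 has {1,3,4,5,6,7,9}; col 5 has {1,2,3,5,6,7,9}; box has {1,3,4,5,6,7,9} → only 8 remains.
row 2, column 4 = 8 (sole candidate).
row 2, column 5 = 4 (sole candidate).
row 7, column 4 = 2: row 7 has {1,3,4,5,6,7,8,9}; col 4 has {1,3,4,5,6,7,8,9}; box has {1,3,4,5,6,7,8,9} → only 2 remains.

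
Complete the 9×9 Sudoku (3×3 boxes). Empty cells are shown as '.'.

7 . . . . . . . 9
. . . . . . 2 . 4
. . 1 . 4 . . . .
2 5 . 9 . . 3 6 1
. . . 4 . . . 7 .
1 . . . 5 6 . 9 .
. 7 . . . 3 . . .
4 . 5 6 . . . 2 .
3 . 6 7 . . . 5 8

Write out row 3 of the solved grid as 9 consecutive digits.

621849537

row 6, column 9 = 2: row 6 has {1,5,6,9}; col 9 has {1,4,8,9}; box has {1,3,6,7,9} → only 2 remains.
row 7, column 9 = 6: row 7 has {3,7}; col 9 has {1,2,4,8,9}; box has {2,5,8} → only 6 remains.
row 5, column 9 = 5: row 5 has {4,7}; col 9 has {1,2,4,6,8,9}; box has {1,2,3,6,7,9} → only 5 remains.
row 5, column 7 = 8: row 5 has {4,5,7}; col 7 has {2,3}; box has {1,2,3,5,6,7,9} → only 8 remains.
row 6, column 7 = 4: row 6 has {1,2,5,6,9}; col 7 has {2,3,8}; box has {1,2,3,5,6,7,8,9} → only 4 remains.
row 4, column 3 = 4: in row 4, 4 can only go here (every other open cell in that row sees a 4).
row 1, column 2 = 4: in row 1, 4 can only go here (every other open cell in that row sees a 4).
row 6, column 3 = 7: in row 6, 7 can only go here (every other open cell in that row sees a 7).
row 7, column 8 = 4: in row 7, 4 can only go here (every other open cell in that row sees a 4).
row 7, column 4 = 5: in row 7, 5 can only go here (every other open cell in that row sees a 5).
row 8, column 9 = 3: in row 8, 3 can only go here (every other open cell in that row sees a 3).
row 3, column 9 = 7: row 3 has {1,4}; col 9 has {1,2,3,4,5,6,8,9}; box has {2,4,9} → only 7 remains.
row 8, column 7 = 7: in row 8, 7 can only go here (every other open cell in that row sees a 7).
row 9, column 6 = 4: in row 9, 4 can only go here (every other open cell in that row sees a 4).
row 6, column 2 = 8: in box 4, 8 can only go here (every other open cell in that box sees an 8).
row 6, column 4 = 3: row 6 has {1,2,4,5,6,7,8,9}; col 4 has {4,5,6,7,9}; box has {4,5,6,9} → only 3 remains.
Singles propagation stalls; row 3, column 4 is still open with candidates {2,8}.
  Try row 3, column 4 = 2: this forces row 1, column 3=2, row 7, column 5=2, row 5, column 5=1, row 5, column 6=2, row 9, column 5=9, row 9, column 7=1; then row 7 has no cell left for 1 — contradiction.
So row 3, column 4 = 8.
row 2, column 4 = 1 (sole candidate).
row 3, column 8 = 3: row 3 has {1,4,7,8}; col 8 has {2,4,5,6,7,9}; box has {2,4,7,9} → only 3 remains.
row 1, column 4 = 2 (sole candidate).
row 1, column 6 = 5 (sole candidate).
row 2, column 8 = 8 (sole candidate).
row 3, column 6 = 9: row 3 has {1,3,4,7,8}; col 6 has {3,4,5,6}; box has {1,2,4,5,8} → only 9 remains.
row 1, column 8 = 1 (sole candidate).
row 2, column 6 = 7 (sole candidate).
row 4, column 6 = 8 (sole candidate).
row 8, column 6 = 1 (sole candidate).
row 1, column 7 = 6 (sole candidate).
row 3, column 7 = 5: row 3 has {1,3,4,7,8,9}; col 7 has {2,3,4,6,7,8}; box has {1,2,3,4,6,7,8,9} → only 5 remains.
row 4, column 5 = 7 (sole candidate).
row 5, column 6 = 2 (sole candidate).
row 8, column 2 = 9 (sole candidate).
row 8, column 5 = 8 (sole candidate).
row 1, column 5 = 3 (sole candidate).
row 2, column 5 = 6 (sole candidate).
row 3, column 1 = 6: row 3 has {1,3,4,5,7,8,9}; col 1 has {1,2,3,4,7}; box has {1,4,7} → only 6 remains.
row 3, column 2 = 2: row 3 has {1,3,4,5,6,7,8,9}; col 2 has {4,5,7,8,9}; box has {1,4,6,7} → only 2 remains.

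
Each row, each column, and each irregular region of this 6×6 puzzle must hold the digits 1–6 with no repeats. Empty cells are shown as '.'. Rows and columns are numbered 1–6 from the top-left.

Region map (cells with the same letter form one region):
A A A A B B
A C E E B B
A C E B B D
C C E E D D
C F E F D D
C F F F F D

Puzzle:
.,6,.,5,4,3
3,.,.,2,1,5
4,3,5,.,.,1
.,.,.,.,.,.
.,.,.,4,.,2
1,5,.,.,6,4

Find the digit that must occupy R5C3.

R1C1 = 2: row 1 has {3,4,5,6}; col 1 has {1,3,4}; region has {3,4,5,6} → only 2 remains.
R1C3 = 1: row 1 has {2,3,4,5,6}; col 3 has {5}; region has {2,3,4,5,6} → only 1 remains.
R2C2 = 4: row 2 has {1,2,3,5}; col 2 has {3,5,6}; region has {1,3} → only 4 remains.
R2C3 = 6: row 2 has {1,2,3,4,5}; col 3 has {1,5}; region has {2,5} → only 6 remains.
R3C4 = 6: row 3 has {1,3,4,5}; col 4 has {2,4,5}; region has {1,3,4,5} → only 6 remains.
R3C5 = 2: row 3 has {1,3,4,5,6}; col 5 has {1,4,6}; region has {1,3,4,5,6} → only 2 remains.
R4C2 = 2: row 4 has {}; col 2 has {3,4,5,6}; region has {1,3,4} → only 2 remains.
R4C6 = 6: row 4 has {2}; col 6 has {1,2,3,4,5}; region has {1,2,4} → only 6 remains.
R5C2 = 1: row 5 has {2,4}; col 2 has {2,3,4,5,6}; region has {4,5,6} → only 1 remains.
R5C3 = 3: row 5 has {1,2,4}; col 3 has {1,5,6}; region has {2,5,6} → only 3 remains.

3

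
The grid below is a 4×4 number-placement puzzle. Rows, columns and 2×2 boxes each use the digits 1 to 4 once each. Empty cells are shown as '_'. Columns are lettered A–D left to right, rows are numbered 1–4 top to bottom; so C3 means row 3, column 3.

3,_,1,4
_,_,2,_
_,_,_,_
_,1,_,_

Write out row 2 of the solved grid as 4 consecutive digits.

1423

B1 = 2 (sole candidate).
B2 = 4: row 2 has {2}; col 2 has {1,2}; box has {2,3} → only 4 remains.
D2 = 3: row 2 has {2,4}; col 4 has {4}; box has {1,2,4} → only 3 remains.
B3 = 3 (sole candidate).
C3 = 4 (sole candidate).
C4 = 3 (sole candidate).
D4 = 2 (sole candidate).
A2 = 1: row 2 has {2,3,4}; col 1 has {3}; box has {2,3,4} → only 1 remains.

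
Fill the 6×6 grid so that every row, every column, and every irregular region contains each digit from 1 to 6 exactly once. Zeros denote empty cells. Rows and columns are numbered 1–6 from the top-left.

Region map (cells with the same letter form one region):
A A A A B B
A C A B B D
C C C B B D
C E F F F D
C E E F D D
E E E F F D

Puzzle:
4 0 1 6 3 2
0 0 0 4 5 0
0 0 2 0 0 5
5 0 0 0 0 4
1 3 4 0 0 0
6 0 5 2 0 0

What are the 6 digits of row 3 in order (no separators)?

342165

R1C2 = 5: row 1 has {1,2,3,4,6}; col 2 has {3}; region has {1,4,6} → only 5 remains.
R2C2 = 6: row 2 has {4,5}; col 2 has {3,5}; region has {1,2,5} → only 6 remains.
R2C3 = 3: row 2 has {4,5,6}; col 3 has {1,2,4,5}; region has {1,4,5,6} → only 3 remains.
R2C6 = 1: row 2 has {3,4,5,6}; col 6 has {2,4,5}; region has {4,5} → only 1 remains.
R3C1 = 3: row 3 has {2,5}; col 1 has {1,4,5,6}; region has {1,2,5,6} → only 3 remains.
R3C2 = 4: row 3 has {2,3,5}; col 2 has {3,5,6}; region has {1,2,3,5,6} → only 4 remains.
R3C4 = 1: row 3 has {2,3,4,5}; col 4 has {2,4,6}; region has {2,3,4,5} → only 1 remains.
R3C5 = 6: row 3 has {1,2,3,4,5}; col 5 has {3,5}; region has {1,2,3,4,5} → only 6 remains.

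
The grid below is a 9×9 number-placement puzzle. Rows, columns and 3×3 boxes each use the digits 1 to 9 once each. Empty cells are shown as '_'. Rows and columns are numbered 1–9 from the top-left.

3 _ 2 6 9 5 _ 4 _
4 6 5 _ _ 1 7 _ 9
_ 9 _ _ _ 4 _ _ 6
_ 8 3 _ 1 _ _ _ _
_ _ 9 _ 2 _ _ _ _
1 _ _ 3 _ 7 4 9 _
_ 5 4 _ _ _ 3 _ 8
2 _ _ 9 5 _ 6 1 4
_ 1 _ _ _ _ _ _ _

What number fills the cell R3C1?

8

R1C2 = 7: row 1 has {2,3,4,5,6,9}; col 2 has {1,5,6,8,9}; box has {2,3,4,5,6,9} → only 7 remains.
R1C9 = 1: row 1 has {2,3,4,5,6,7,9}; col 9 has {4,6,8,9}; box has {4,6,7,9} → only 1 remains.
R3C1 = 8: row 3 has {4,6,9}; col 1 has {1,2,3,4}; box has {2,3,4,5,6,7,9} → only 8 remains.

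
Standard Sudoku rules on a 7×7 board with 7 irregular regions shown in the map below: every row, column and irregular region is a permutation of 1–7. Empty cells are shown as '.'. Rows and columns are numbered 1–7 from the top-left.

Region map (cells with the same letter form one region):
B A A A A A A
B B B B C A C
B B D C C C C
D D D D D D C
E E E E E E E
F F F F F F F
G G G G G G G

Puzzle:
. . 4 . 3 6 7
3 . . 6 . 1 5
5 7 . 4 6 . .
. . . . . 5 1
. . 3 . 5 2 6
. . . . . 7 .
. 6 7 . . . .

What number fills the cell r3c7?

r2c3 = 2: row 2 has {1,3,5,6}; col 3 has {3,4,7}; region has {3,5,6,7} → only 2 remains.
r2c5 = 7: row 2 has {1,2,3,5,6}; col 5 has {3,5,6}; region has {1,4,5,6} → only 7 remains.
r3c3 = 1: row 3 has {4,5,6,7}; col 3 has {2,3,4,7}; region has {5} → only 1 remains.
r3c6 = 3: row 3 has {1,4,5,6,7}; col 6 has {1,2,5,6,7}; region has {1,4,5,6,7} → only 3 remains.
r3c7 = 2: row 3 has {1,3,4,5,6,7}; col 7 has {1,5,6,7}; region has {1,3,4,5,6,7} → only 2 remains.

2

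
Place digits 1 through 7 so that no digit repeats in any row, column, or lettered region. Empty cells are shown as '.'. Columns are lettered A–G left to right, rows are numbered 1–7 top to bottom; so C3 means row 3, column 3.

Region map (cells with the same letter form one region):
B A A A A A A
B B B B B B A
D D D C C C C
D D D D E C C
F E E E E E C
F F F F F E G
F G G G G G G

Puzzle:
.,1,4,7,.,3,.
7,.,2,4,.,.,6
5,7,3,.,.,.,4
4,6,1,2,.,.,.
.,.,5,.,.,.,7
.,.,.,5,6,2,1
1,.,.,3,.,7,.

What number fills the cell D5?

A1 = 6 (sole candidate).
F4 = 5 (sole candidate).
G4 = 3 (sole candidate).
A6 = 3 (sole candidate).
B6 = 4 (sole candidate).
C6 = 7 (sole candidate).
C7 = 6 (sole candidate).
F2 = 1 (sole candidate).
F3 = 6 (sole candidate).
E4 = 7 (sole candidate).
A5 = 2 (sole candidate).
B5 = 3 (sole candidate).
F5 = 4 (sole candidate).
B2 = 5 (sole candidate).
E2 = 3 (sole candidate).
D3 = 1 (sole candidate).
E3 = 2 (sole candidate).
D5 = 6: row 5 has {2,3,4,5,7}; col 4 has {1,2,3,4,5,7}; region has {2,3,4,5,7} → only 6 remains.

6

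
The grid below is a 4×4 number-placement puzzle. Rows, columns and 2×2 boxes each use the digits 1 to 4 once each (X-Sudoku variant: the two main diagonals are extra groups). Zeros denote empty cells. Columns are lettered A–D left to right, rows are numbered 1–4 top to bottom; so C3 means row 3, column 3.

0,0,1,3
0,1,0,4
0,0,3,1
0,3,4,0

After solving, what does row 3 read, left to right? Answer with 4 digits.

2431

C2 = 2: row 2 has {1,4}; col 3 has {1,3,4}; box has {1,3,4}; anti-diagonal has {3} → only 2 remains.
B3 = 4: row 3 has {1,3}; col 2 has {1,3}; box has {3}; anti-diagonal has {2,3} → only 4 remains.
A4 = 1: row 4 has {3,4}; col 1 has {}; box has {3,4}; anti-diagonal has {2,3,4} → only 1 remains.
D4 = 2: row 4 has {1,3,4}; col 4 has {1,3,4}; box has {1,3,4}; main diagonal has {1,3} → only 2 remains.
A1 = 4: row 1 has {1,3}; col 1 has {1}; box has {1}; main diagonal has {1,2,3} → only 4 remains.
B1 = 2: row 1 has {1,3,4}; col 2 has {1,3,4}; box has {1,4} → only 2 remains.
A2 = 3: row 2 has {1,2,4}; col 1 has {1,4}; box has {1,2,4} → only 3 remains.
A3 = 2: row 3 has {1,3,4}; col 1 has {1,3,4}; box has {1,3,4} → only 2 remains.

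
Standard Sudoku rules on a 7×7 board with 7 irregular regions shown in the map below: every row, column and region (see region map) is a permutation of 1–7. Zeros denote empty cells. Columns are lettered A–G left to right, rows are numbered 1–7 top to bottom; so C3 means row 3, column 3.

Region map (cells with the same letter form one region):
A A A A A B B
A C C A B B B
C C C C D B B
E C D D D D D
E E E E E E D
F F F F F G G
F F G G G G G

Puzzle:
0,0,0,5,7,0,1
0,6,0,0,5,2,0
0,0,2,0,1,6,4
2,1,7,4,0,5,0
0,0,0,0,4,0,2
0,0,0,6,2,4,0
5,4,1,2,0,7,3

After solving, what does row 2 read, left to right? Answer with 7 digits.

3641527

F1 = 3: row 1 has {1,5,7}; col 6 has {2,4,5,6,7}; region has {1,2,4,5,6} → only 3 remains.
G2 = 7: row 2 has {2,5,6}; col 7 has {1,2,3,4}; region has {1,2,3,4,5,6} → only 7 remains.
G4 = 6: row 4 has {1,2,4,5,7}; col 7 has {1,2,3,4,7}; region has {1,2,4,5,7} → only 6 remains.
F5 = 1: row 5 has {2,4}; col 6 has {2,3,4,5,6,7}; region has {2,4} → only 1 remains.
C6 = 3: row 6 has {2,4,6}; col 3 has {1,2,7}; region has {2,4,5,6} → only 3 remains.
G6 = 5: row 6 has {2,3,4,6}; col 7 has {1,2,3,4,6,7}; region has {1,2,3,4,7} → only 5 remains.
E7 = 6: row 7 has {1,2,3,4,5,7}; col 5 has {1,2,4,5,7}; region has {1,2,3,4,5,7} → only 6 remains.
B1 = 2: row 1 has {1,3,5,7}; col 2 has {1,4,6}; region has {5,7} → only 2 remains.
C2 = 4: row 2 has {2,5,6,7}; col 3 has {1,2,3,7}; region has {1,2,6} → only 4 remains.
E4 = 3: row 4 has {1,2,4,5,6,7}; col 5 has {1,2,4,5,6,7}; region has {1,2,4,5,6,7} → only 3 remains.
B6 = 7: row 6 has {2,3,4,5,6}; col 2 has {1,2,4,6}; region has {2,3,4,5,6} → only 7 remains.
C1 = 6: row 1 has {1,2,3,5,7}; col 3 has {1,2,3,4,7}; region has {2,5,7} → only 6 remains.
C5 = 5: row 5 has {1,2,4}; col 3 has {1,2,3,4,6,7}; region has {1,2,4} → only 5 remains.
A6 = 1: row 6 has {2,3,4,5,6,7}; col 1 has {2,5}; region has {2,3,4,5,6,7} → only 1 remains.
A1 = 4: row 1 has {1,2,3,5,6,7}; col 1 has {1,2,5}; region has {2,5,6,7} → only 4 remains.
A2 = 3: row 2 has {2,4,5,6,7}; col 1 has {1,2,4,5}; region has {2,4,5,6,7} → only 3 remains.
D2 = 1: row 2 has {2,3,4,5,6,7}; col 4 has {2,4,5,6}; region has {2,3,4,5,6,7} → only 1 remains.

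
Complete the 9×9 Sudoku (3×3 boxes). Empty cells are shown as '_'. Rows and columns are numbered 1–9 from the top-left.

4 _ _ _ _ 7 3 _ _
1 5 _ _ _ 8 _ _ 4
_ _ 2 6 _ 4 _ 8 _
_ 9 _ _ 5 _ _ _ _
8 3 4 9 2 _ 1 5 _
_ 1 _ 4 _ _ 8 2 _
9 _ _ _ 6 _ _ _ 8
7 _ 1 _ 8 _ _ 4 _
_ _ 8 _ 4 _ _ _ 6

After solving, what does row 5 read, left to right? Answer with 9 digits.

r3c1 = 3 (sole candidate).
r3c2 = 7 (sole candidate).
r5c6 = 6: row 5 has {1,2,3,4,5,8,9}; col 6 has {4,7,8}; box has {2,4,5,9} → only 6 remains.
r5c9 = 7: row 5 has {1,2,3,4,5,6,8,9}; col 9 has {4,6,8}; box has {1,2,5,8} → only 7 remains.

834926157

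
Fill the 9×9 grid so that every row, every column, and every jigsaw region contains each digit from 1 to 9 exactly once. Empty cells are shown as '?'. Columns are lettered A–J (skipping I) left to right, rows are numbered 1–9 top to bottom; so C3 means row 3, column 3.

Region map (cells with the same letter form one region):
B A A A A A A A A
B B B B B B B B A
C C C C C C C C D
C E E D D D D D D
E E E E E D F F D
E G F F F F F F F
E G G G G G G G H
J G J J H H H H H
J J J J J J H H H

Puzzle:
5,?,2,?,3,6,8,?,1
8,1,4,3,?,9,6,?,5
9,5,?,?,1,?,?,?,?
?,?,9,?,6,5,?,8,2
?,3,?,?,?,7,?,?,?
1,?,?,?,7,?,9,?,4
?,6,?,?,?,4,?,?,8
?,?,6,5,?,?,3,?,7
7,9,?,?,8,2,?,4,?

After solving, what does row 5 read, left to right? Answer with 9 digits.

E2 = 2: row 2 has {1,3,4,5,6,8,9}; col 5 has {1,3,6,7,8}; region has {1,3,4,5,6,8,9} → only 2 remains.
H2 = 7: row 2 has {1,2,3,4,5,6,8,9}; col 8 has {4,8}; region has {1,2,3,4,5,6,8,9} → only 7 remains.
J3 = 3: row 3 has {1,5,9}; col 9 has {1,2,4,5,7,8}; region has {2,5,6,7,8} → only 3 remains.
J5 = 9: row 5 has {3,7}; col 9 has {1,2,3,4,5,7,8}; region has {2,3,5,6,7,8} → only 9 remains.
A7 = 2: row 7 has {4,6,8}; col 1 has {1,5,7,8,9}; region has {1,3,9} → only 2 remains.
A8 = 4: row 8 has {3,5,6,7}; col 1 has {1,2,5,7,8,9}; region has {2,5,6,7,8,9} → only 4 remains.
E8 = 9: row 8 has {3,4,5,6,7}; col 5 has {1,2,3,6,7,8}; region has {3,4,7,8} → only 9 remains.
F8 = 1: row 8 has {3,4,5,6,7,9}; col 6 has {2,4,5,6,7,9}; region has {3,4,7,8,9} → only 1 remains.
H8 = 2: row 8 has {1,3,4,5,6,7,9}; col 8 has {4,7,8}; region has {1,3,4,7,8,9} → only 2 remains.
D9 = 1: row 9 has {2,4,7,8,9}; col 4 has {3,5}; region has {2,4,5,6,7,8,9} → only 1 remains.
G9 = 5: row 9 has {1,2,4,7,8,9}; col 7 has {3,6,8,9}; region has {1,2,3,4,7,8,9} → only 5 remains.
J9 = 6: row 9 has {1,2,4,5,7,8,9}; col 9 has {1,2,3,4,5,7,8,9}; region has {1,2,3,4,5,7,8,9} → only 6 remains.
H1 = 9: row 1 has {1,2,3,5,6,8}; col 8 has {2,4,7,8}; region has {1,2,3,5,6,8} → only 9 remains.
F3 = 8: row 3 has {1,3,5,9}; col 6 has {1,2,4,5,6,7,9}; region has {1,5,9} → only 8 remains.
H3 = 6: row 3 has {1,3,5,8,9}; col 8 has {2,4,7,8,9}; region has {1,5,8,9} → only 6 remains.
A4 = 3: row 4 has {2,5,6,8,9}; col 1 has {1,2,4,5,7,8,9}; region has {1,5,6,8,9} → only 3 remains.
D4 = 4: row 4 has {2,3,5,6,8,9}; col 4 has {1,3,5}; region has {2,3,5,6,7,8,9} → only 4 remains.
G4 = 1: row 4 has {2,3,4,5,6,8,9}; col 7 has {3,5,6,8,9}; region has {2,3,4,5,6,7,8,9} → only 1 remains.
A5 = 6: row 5 has {3,7,9}; col 1 has {1,2,3,4,5,7,8,9}; region has {1,2,3,9} → only 6 remains.
D5 = 8: row 5 has {3,6,7,9}; col 4 has {1,3,4,5}; region has {1,2,3,6,9} → only 8 remains.
G5 = 2: row 5 has {3,6,7,8,9}; col 7 has {1,3,5,6,8,9}; region has {4,7,9} → only 2 remains.
D6 = 6: row 6 has {1,4,7,9}; col 4 has {1,3,4,5,8}; region has {2,4,7,9} → only 6 remains.
F6 = 3: row 6 has {1,4,6,7,9}; col 6 has {1,2,4,5,6,7,8,9}; region has {2,4,6,7,9} → only 3 remains.
H6 = 5: row 6 has {1,3,4,6,7,9}; col 8 has {2,4,6,7,8,9}; region has {2,3,4,6,7,9} → only 5 remains.
E7 = 5: row 7 has {2,4,6,8}; col 5 has {1,2,3,6,7,8,9}; region has {4,6} → only 5 remains.
G7 = 7: row 7 has {2,4,5,6,8}; col 7 has {1,2,3,5,6,8,9}; region has {4,5,6} → only 7 remains.
B8 = 8: row 8 has {1,2,3,4,5,6,7,9}; col 2 has {1,3,5,6,9}; region has {4,5,6,7} → only 8 remains.
C9 = 3: row 9 has {1,2,4,5,6,7,8,9}; col 3 has {2,4,6,9}; region has {1,2,4,5,6,7,8,9} → only 3 remains.
D1 = 7: row 1 has {1,2,3,5,6,8,9}; col 4 has {1,3,4,5,6,8}; region has {1,2,3,5,6,8,9} → only 7 remains.
C3 = 7: row 3 has {1,3,5,6,8,9}; col 3 has {2,3,4,6,9}; region has {1,3,5,6,8,9} → only 7 remains.
D3 = 2: row 3 has {1,3,5,6,7,8,9}; col 4 has {1,3,4,5,6,7,8}; region has {1,3,5,6,7,8,9} → only 2 remains.
G3 = 4: row 3 has {1,2,3,5,6,7,8,9}; col 7 has {1,2,3,5,6,7,8,9}; region has {1,2,3,5,6,7,8,9} → only 4 remains.
B4 = 7: row 4 has {1,2,3,4,5,6,8,9}; col 2 has {1,3,5,6,8,9}; region has {1,2,3,6,8,9} → only 7 remains.
C5 = 5: row 5 has {2,3,6,7,8,9}; col 3 has {2,3,4,6,7,9}; region has {1,2,3,6,7,8,9} → only 5 remains.
E5 = 4: row 5 has {2,3,5,6,7,8,9}; col 5 has {1,2,3,5,6,7,8,9}; region has {1,2,3,5,6,7,8,9} → only 4 remains.
H5 = 1: row 5 has {2,3,4,5,6,7,8,9}; col 8 has {2,4,5,6,7,8,9}; region has {2,3,4,5,6,7,9} → only 1 remains.

635847219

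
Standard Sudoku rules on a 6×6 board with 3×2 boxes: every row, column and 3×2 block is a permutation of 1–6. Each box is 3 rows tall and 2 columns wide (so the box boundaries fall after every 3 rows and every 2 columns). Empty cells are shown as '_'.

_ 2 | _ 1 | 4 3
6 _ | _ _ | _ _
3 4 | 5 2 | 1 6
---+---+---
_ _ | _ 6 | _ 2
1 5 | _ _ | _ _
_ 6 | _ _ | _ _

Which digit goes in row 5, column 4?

3

row 1, column 1 = 5 (sole candidate).
row 1, column 3 = 6 (sole candidate).
row 2, column 2 = 1 (sole candidate).
row 2, column 6 = 5 (sole candidate).
row 4, column 1 = 4 (sole candidate).
row 4, column 2 = 3 (sole candidate).
row 4, column 3 = 1 (sole candidate).
row 4, column 5 = 5 (sole candidate).
row 5, column 6 = 4 (sole candidate).
row 6, column 1 = 2 (sole candidate).
row 6, column 5 = 3 (sole candidate).
row 6, column 6 = 1 (sole candidate).
row 2, column 5 = 2 (sole candidate).
row 5, column 4 = 3: row 5 has {1,4,5}; col 4 has {1,2,6}; box has {1,6} → only 3 remains.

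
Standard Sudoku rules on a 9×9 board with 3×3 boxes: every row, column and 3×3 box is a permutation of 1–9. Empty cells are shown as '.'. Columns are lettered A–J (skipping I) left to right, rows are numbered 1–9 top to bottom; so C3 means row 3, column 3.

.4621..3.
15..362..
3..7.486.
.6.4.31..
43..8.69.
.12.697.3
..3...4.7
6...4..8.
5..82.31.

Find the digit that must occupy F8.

5

D2 = 9 (sole candidate).
J2 = 4 (sole candidate).
C3 = 9 (sole candidate).
E3 = 5 (sole candidate).
J3 = 1 (sole candidate).
E4 = 7 (sole candidate).
A6 = 8 (sole candidate).
D6 = 5 (sole candidate).
H6 = 4 (sole candidate).
E7 = 9 (sole candidate).
F9 = 7 (sole candidate).
A1 = 7 (sole candidate).
F1 = 8 (sole candidate).
C2 = 8 (sole candidate).
H2 = 7 (sole candidate).
B3 = 2 (sole candidate).
A4 = 9 (sole candidate).
C4 = 5 (sole candidate).
H4 = 2 (sole candidate).
J4 = 8 (sole candidate).
C5 = 7 (sole candidate).
D5 = 1 (sole candidate).
F5 = 2 (sole candidate).
J5 = 5 (sole candidate).
A7 = 2 (sole candidate).
B7 = 8 (sole candidate).
D7 = 6 (sole candidate).
H7 = 5 (sole candidate).
C8 = 1 (sole candidate).
D8 = 3 (sole candidate).
F8 = 5: row 8 has {1,3,4,6,8}; col 6 has {2,3,4,6,7,8,9}; box has {2,3,4,6,7,8,9} → only 5 remains.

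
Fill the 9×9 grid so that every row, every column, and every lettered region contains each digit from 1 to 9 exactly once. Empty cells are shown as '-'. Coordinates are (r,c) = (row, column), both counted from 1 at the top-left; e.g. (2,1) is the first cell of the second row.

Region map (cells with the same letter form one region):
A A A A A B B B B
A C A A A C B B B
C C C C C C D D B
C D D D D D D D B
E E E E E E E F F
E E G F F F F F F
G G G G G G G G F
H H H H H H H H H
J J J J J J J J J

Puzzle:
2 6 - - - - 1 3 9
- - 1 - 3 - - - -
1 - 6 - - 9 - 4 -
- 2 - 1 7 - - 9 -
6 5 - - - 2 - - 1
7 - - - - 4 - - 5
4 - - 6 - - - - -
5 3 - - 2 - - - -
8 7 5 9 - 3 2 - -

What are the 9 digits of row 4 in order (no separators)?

328176594

(2,1) = 9: row 2 has {1,3}; col 1 has {1,2,4,5,6,7,8}; region has {1,2,3,6} → only 9 remains.
(3,2) = 8: row 3 has {1,4,6,9}; col 2 has {2,3,5,6,7}; region has {1,6,9} → only 8 remains.
(3,5) = 5: row 3 has {1,4,6,8,9}; col 5 has {2,3,7}; region has {1,6,8,9} → only 5 remains.
(3,7) = 3: row 3 has {1,4,5,6,8,9}; col 7 has {1,2}; region has {1,2,4,7,9} → only 3 remains.
(4,1) = 3: row 4 has {1,2,7,9}; col 1 has {1,2,4,5,6,7,8,9}; region has {1,5,6,8,9} → only 3 remains.
(4,3) = 8: row 4 has {1,2,3,7,9}; col 3 has {1,5,6}; region has {1,2,3,4,7,9} → only 8 remains.
(2,2) = 4: row 2 has {1,3,9}; col 2 has {2,3,5,6,7,8}; region has {1,3,5,6,8,9} → only 4 remains.
(2,6) = 7: row 2 has {1,3,4,9}; col 6 has {2,3,4,9}; region has {1,3,4,5,6,8,9} → only 7 remains.
(3,4) = 2: row 3 has {1,3,4,5,6,8,9}; col 4 has {1,6,9}; region has {1,3,4,5,6,7,8,9} → only 2 remains.
(3,9) = 7: row 3 has {1,2,3,4,5,6,8,9}; col 9 has {1,5,9}; region has {1,3,9} → only 7 remains.
(4,9) = 4: in row 4, 4 can only go here (every other open cell in that row sees a 4).
(9,9) = 6: row 9 has {2,3,5,7,8,9}; col 9 has {1,4,5,7,9}; region has {2,3,5,7,8,9} → only 6 remains.
(8,9) = 8: row 8 has {2,3,5}; col 9 has {1,4,5,6,7,9}; region has {2,3,5} → only 8 remains.
(9,8) = 1: row 9 has {2,3,5,6,7,8,9}; col 8 has {3,4,9}; region has {2,3,5,6,7,8,9} → only 1 remains.
(2,9) = 2: row 2 has {1,3,4,7,9}; col 9 has {1,4,5,6,7,8,9}; region has {1,3,4,7,9} → only 2 remains.
(7,9) = 3: row 7 has {4,6}; col 9 has {1,2,4,5,6,7,8,9}; region has {1,4,5} → only 3 remains.
(9,5) = 4: row 9 has {1,2,3,5,6,7,8,9}; col 5 has {2,3,5,7}; region has {1,2,3,5,6,7,8,9} → only 4 remains.
(1,5) = 8: row 1 has {1,2,3,6,9}; col 5 has {2,3,4,5,7}; region has {1,2,3,6,9} → only 8 remains.
(1,6) = 5: row 1 has {1,2,3,6,8,9}; col 6 has {2,3,4,7,9}; region has {1,2,3,4,7,9} → only 5 remains.
(2,4) = 5: row 2 has {1,2,3,4,7,9}; col 4 has {1,2,6,9}; region has {1,2,3,6,8,9} → only 5 remains.
(4,6) = 6: row 4 has {1,2,3,4,7,8,9}; col 6 has {2,3,4,5,7,9}; region has {1,2,3,4,7,8,9} → only 6 remains.
(4,7) = 5: row 4 has {1,2,3,4,6,7,8,9}; col 7 has {1,2,3}; region has {1,2,3,4,6,7,8,9} → only 5 remains.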